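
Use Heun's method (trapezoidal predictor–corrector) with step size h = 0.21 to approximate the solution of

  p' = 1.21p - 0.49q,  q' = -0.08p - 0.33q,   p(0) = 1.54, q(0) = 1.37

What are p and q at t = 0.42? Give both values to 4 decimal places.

2.2129, 1.1351

Heun on (p,q): k1 = f(t_n, state_n); k2 = f(t_n + h, state_n + h·k1); state_{n+1} = state_n + (h/2)·(k1 + k2).
0.000000: (1.540000, 1.370000)
  k1 = (1.192100, -0.575300)
  predictor → (1.790341, 1.249187)
  k2 = (1.554211, -0.555459)
  → (1.828363, 1.251270)
0.210000: (1.828363, 1.251270)
  k1 = (1.599196, -0.559188)
  predictor → (2.164194, 1.133841)
  k2 = (2.063093, -0.547303)
  → (2.212903, 1.135089)
(p(0.42), q(0.42)) ≈ (2.2129, 1.1351)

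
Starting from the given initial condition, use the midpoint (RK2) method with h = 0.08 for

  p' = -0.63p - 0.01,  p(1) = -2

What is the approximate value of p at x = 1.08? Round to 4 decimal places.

-1.9025

Midpoint: k1 = f(x_n, p_n); k2 = f(x_n + h/2, p_n + (h/2)·k1); p_{n+1} = p_n + h·k2.
x=1.000000, p=-2.000000:
  k1 = f(1.000000, -2.000000) = 1.250000
  k2 = f(1.040000, -1.950000) = 1.218500
  p ← -2.000000 + 0.08·1.218500 = -1.902520
p(1.08) ≈ -1.9025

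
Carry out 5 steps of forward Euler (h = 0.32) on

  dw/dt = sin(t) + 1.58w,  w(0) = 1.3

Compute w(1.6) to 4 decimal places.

Euler: w_{n+1} = w_n + h·f(t_n, w_n).
t=0.000000, w=1.300000: f=2.054000 → w ← 1.300000 + 0.32·2.054000 = 1.957280
t=0.320000, w=1.957280: f=3.407069 → w ← 1.957280 + 0.32·3.407069 = 3.047542
t=0.640000, w=3.047542: f=5.412312 → w ← 3.047542 + 0.32·5.412312 = 4.779482
t=0.960000, w=4.779482: f=8.370773 → w ← 4.779482 + 0.32·8.370773 = 7.458129
t=1.280000, w=7.458129: f=12.741860 → w ← 7.458129 + 0.32·12.741860 = 11.535524
w(1.6) ≈ 11.5355

11.5355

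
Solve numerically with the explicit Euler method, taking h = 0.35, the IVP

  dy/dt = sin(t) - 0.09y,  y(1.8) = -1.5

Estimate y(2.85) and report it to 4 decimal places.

Euler: y_{n+1} = y_n + h·f(t_n, y_n).
t=1.800000, y=-1.500000: f=1.108848 → y ← -1.500000 + 0.35·1.108848 = -1.111903
t=2.150000, y=-1.111903: f=0.936970 → y ← -1.111903 + 0.35·0.936970 = -0.783964
t=2.500000, y=-0.783964: f=0.669029 → y ← -0.783964 + 0.35·0.669029 = -0.549804
y(2.85) ≈ -0.5498

-0.5498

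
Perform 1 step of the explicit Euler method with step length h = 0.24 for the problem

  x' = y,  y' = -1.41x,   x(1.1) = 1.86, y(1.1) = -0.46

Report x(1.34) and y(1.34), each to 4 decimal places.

1.7496, -1.0894

Euler on (x,y): x_{n+1} = x_n + h·x', y_{n+1} = y_n + h·y'.
1.100000: (1.860000, -0.460000); f=(-0.460000, -2.622600) → (1.749600, -1.089424)
(x(1.34), y(1.34)) ≈ (1.7496, -1.0894)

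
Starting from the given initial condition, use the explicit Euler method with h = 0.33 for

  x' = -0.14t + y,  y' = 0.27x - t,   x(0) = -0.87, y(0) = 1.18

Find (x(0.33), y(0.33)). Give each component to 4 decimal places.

Euler on (x,y): x_{n+1} = x_n + h·x', y_{n+1} = y_n + h·y'.
0.000000: (-0.870000, 1.180000); f=(1.180000, -0.234900) → (-0.480600, 1.102483)
(x(0.33), y(0.33)) ≈ (-0.4806, 1.1025)

-0.4806, 1.1025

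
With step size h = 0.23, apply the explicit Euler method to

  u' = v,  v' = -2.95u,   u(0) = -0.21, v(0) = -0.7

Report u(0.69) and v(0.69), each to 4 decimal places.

Euler on (u,v): u_{n+1} = u_n + h·u', v_{n+1} = v_n + h·v'.
0.000000: (-0.210000, -0.700000); f=(-0.700000, 0.619500) → (-0.371000, -0.557515)
0.230000: (-0.371000, -0.557515); f=(-0.557515, 1.094450) → (-0.499228, -0.305791)
0.460000: (-0.499228, -0.305791); f=(-0.305791, 1.472724) → (-0.569560, 0.032935)
(u(0.69), v(0.69)) ≈ (-0.5696, 0.0329)

-0.5696, 0.0329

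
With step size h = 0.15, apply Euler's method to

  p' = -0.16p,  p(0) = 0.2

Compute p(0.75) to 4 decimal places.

0.1771

Euler: p_{n+1} = p_n + h·f(x_n, p_n).
x=0.000000, p=0.200000: f=-0.032000 → p ← 0.200000 + 0.15·(-0.032000) = 0.195200
x=0.150000, p=0.195200: f=-0.031232 → p ← 0.195200 + 0.15·(-0.031232) = 0.190515
x=0.300000, p=0.190515: f=-0.030482 → p ← 0.190515 + 0.15·(-0.030482) = 0.185943
x=0.450000, p=0.185943: f=-0.029751 → p ← 0.185943 + 0.15·(-0.029751) = 0.181480
x=0.600000, p=0.181480: f=-0.029037 → p ← 0.181480 + 0.15·(-0.029037) = 0.177125
p(0.75) ≈ 0.1771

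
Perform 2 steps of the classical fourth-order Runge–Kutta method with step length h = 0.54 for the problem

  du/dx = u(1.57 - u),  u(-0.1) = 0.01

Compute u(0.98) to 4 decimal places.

0.0528

RK4: k1 = f(x_n, u_n); k2 = f(x_n + h/2, u_n + (h/2)·k1); k3 = f(x_n + h/2, u_n + (h/2)·k2); k4 = f(x_n + h, u_n + h·k3); u_{n+1} = u_n + (h/6)·(k1 + 2k2 + 2k3 + k4).
x=-0.100000, u=0.010000:
  k1 = f(-0.100000, 0.010000) = 0.015600
  k2 = f(0.170000, 0.014212) = 0.022111
  k3 = f(0.170000, 0.015970) = 0.024818
  k4 = f(0.440000, 0.023402) = 0.036193
  u ← 0.010000 + (0.54/6)·(k1 + 2k2 + 2k3 + k4) = 0.023109
x=0.440000, u=0.023109:
  k1 = f(0.440000, 0.023109) = 0.035746
  k2 = f(0.710000, 0.032760) = 0.050360
  k3 = f(0.710000, 0.036706) = 0.056281
  k4 = f(0.980000, 0.053500) = 0.081133
  u ← 0.023109 + (0.54/6)·(k1 + 2k2 + 2k3 + k4) = 0.052823
u(0.98) ≈ 0.0528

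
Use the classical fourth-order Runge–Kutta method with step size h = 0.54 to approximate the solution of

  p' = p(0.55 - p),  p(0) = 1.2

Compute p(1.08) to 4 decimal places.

0.7848

RK4: k1 = f(t_n, p_n); k2 = f(t_n + h/2, p_n + (h/2)·k1); k3 = f(t_n + h/2, p_n + (h/2)·k2); k4 = f(t_n + h, p_n + h·k3); p_{n+1} = p_n + (h/6)·(k1 + 2k2 + 2k3 + k4).
t=0.000000, p=1.200000:
  k1 = f(0.000000, 1.200000) = -0.780000
  k2 = f(0.270000, 0.989400) = -0.434742
  k3 = f(0.270000, 1.082620) = -0.576624
  k4 = f(0.540000, 0.888623) = -0.300908
  p ← 1.200000 + (0.54/6)·(k1 + 2k2 + 2k3 + k4) = 0.920672
t=0.540000, p=0.920672:
  k1 = f(0.540000, 0.920672) = -0.341268
  k2 = f(0.810000, 0.828530) = -0.230770
  k3 = f(0.810000, 0.858364) = -0.264689
  k4 = f(1.080000, 0.777740) = -0.177123
  p ← 0.920672 + (0.54/6)·(k1 + 2k2 + 2k3 + k4) = 0.784834
p(1.08) ≈ 0.7848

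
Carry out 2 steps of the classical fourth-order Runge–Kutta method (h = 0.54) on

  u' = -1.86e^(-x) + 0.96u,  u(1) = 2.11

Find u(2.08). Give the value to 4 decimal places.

RK4: k1 = f(x_n, u_n); k2 = f(x_n + h/2, u_n + (h/2)·k1); k3 = f(x_n + h/2, u_n + (h/2)·k2); k4 = f(x_n + h, u_n + h·k3); u_{n+1} = u_n + (h/6)·(k1 + 2k2 + 2k3 + k4).
x=1.000000, u=2.110000:
  k1 = f(1.000000, 2.110000) = 1.341344
  k2 = f(1.270000, 2.472163) = 1.850930
  k3 = f(1.270000, 2.609751) = 1.983014
  k4 = f(1.540000, 3.180828) = 2.654846
  u ← 2.110000 + (0.54/6)·(k1 + 2k2 + 2k3 + k4) = 3.159767
x=1.540000, u=3.159767:
  k1 = f(1.540000, 3.159767) = 2.634627
  k2 = f(1.810000, 3.871116) = 3.411875
  k3 = f(1.810000, 4.080973) = 3.613338
  k4 = f(2.080000, 5.110969) = 4.674160
  u ← 3.159767 + (0.54/6)·(k1 + 2k2 + 2k3 + k4) = 5.082096
u(2.08) ≈ 5.0821

5.0821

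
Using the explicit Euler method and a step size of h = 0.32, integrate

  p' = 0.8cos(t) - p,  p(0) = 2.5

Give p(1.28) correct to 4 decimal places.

Euler: p_{n+1} = p_n + h·f(t_n, p_n).
t=0.000000, p=2.500000: f=-1.700000 → p ← 2.500000 + 0.32·(-1.700000) = 1.956000
t=0.320000, p=1.956000: f=-1.196612 → p ← 1.956000 + 0.32·(-1.196612) = 1.573084
t=0.640000, p=1.573084: f=-0.931408 → p ← 1.573084 + 0.32·(-0.931408) = 1.275034
t=0.960000, p=1.275034: f=-0.816218 → p ← 1.275034 + 0.32·(-0.816218) = 1.013844
p(1.28) ≈ 1.0138

1.0138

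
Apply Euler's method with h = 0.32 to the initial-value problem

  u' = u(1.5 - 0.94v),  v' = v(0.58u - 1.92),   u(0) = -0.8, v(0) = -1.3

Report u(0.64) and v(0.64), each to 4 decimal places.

Euler on (u,v): u_{n+1} = u_n + h·u', v_{n+1} = v_n + h·v'.
0.000000: (-0.800000, -1.300000); f=(-2.177600, 3.099200) → (-1.496832, -0.308256)
0.320000: (-1.496832, -0.308256); f=(-2.678971, 0.859468) → (-2.354103, -0.033226)
(u(0.64), v(0.64)) ≈ (-2.3541, -0.0332)

-2.3541, -0.0332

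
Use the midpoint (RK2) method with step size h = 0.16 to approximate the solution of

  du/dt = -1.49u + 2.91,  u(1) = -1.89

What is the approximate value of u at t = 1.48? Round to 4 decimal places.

0.0581

Midpoint: k1 = f(t_n, u_n); k2 = f(t_n + h/2, u_n + (h/2)·k1); u_{n+1} = u_n + h·k2.
t=1.000000, u=-1.890000:
  k1 = f(1.000000, -1.890000) = 5.726100
  k2 = f(1.080000, -1.431912) = 5.043549
  u ← -1.890000 + 0.16·5.043549 = -1.083032
t=1.160000, u=-1.083032:
  k1 = f(1.160000, -1.083032) = 4.523718
  k2 = f(1.240000, -0.721135) = 3.984491
  u ← -1.083032 + 0.16·3.984491 = -0.445514
t=1.320000, u=-0.445514:
  k1 = f(1.320000, -0.445514) = 3.573815
  k2 = f(1.400000, -0.159608) = 3.147817
  u ← -0.445514 + 0.16·3.147817 = 0.058137
u(1.48) ≈ 0.0581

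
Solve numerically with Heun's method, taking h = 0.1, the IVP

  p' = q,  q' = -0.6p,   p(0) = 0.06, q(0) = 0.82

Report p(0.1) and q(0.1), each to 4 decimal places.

0.1418, 0.8139

Heun on (p,q): k1 = f(x_n, state_n); k2 = f(x_n + h, state_n + h·k1); state_{n+1} = state_n + (h/2)·(k1 + k2).
0.000000: (0.060000, 0.820000)
  k1 = (0.820000, -0.036000)
  predictor → (0.142000, 0.816400)
  k2 = (0.816400, -0.085200)
  → (0.141820, 0.813940)
(p(0.1), q(0.1)) ≈ (0.1418, 0.8139)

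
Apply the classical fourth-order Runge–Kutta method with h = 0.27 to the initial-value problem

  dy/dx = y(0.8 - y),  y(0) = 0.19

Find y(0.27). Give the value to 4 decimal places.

0.2230

RK4: k1 = f(x_n, y_n); k2 = f(x_n + h/2, y_n + (h/2)·k1); k3 = f(x_n + h/2, y_n + (h/2)·k2); k4 = f(x_n + h, y_n + h·k3); y_{n+1} = y_n + (h/6)·(k1 + 2k2 + 2k3 + k4).
x=0.000000, y=0.190000:
  k1 = f(0.000000, 0.190000) = 0.115900
  k2 = f(0.135000, 0.205647) = 0.122227
  k3 = f(0.135000, 0.206501) = 0.122558
  k4 = f(0.270000, 0.223091) = 0.128703
  y ← 0.190000 + (0.27/6)·(k1 + 2k2 + 2k3 + k4) = 0.223038
y(0.27) ≈ 0.2230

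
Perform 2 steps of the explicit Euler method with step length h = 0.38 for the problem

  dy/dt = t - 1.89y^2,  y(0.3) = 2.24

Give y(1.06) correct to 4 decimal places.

Euler: y_{n+1} = y_n + h·f(t_n, y_n).
t=0.300000, y=2.240000: f=-9.183264 → y ← 2.240000 + 0.38·(-9.183264) = -1.249640
t=0.680000, y=-1.249640: f=-2.271426 → y ← -1.249640 + 0.38·(-2.271426) = -2.112782
y(1.06) ≈ -2.1128

-2.1128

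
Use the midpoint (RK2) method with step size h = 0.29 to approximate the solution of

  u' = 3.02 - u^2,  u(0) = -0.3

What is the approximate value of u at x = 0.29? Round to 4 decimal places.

0.5713

Midpoint: k1 = f(x_n, u_n); k2 = f(x_n + h/2, u_n + (h/2)·k1); u_{n+1} = u_n + h·k2.
x=0.000000, u=-0.300000:
  k1 = f(0.000000, -0.300000) = 2.930000
  k2 = f(0.145000, 0.124850) = 3.004412
  u ← -0.300000 + 0.29·3.004412 = 0.571280
u(0.29) ≈ 0.5713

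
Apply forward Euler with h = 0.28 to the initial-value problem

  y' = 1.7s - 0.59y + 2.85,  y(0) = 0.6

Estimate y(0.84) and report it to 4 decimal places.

Euler: y_{n+1} = y_n + h·f(s_n, y_n).
s=0.000000, y=0.600000: f=2.496000 → y ← 0.600000 + 0.28·2.496000 = 1.298880
s=0.280000, y=1.298880: f=2.559661 → y ← 1.298880 + 0.28·2.559661 = 2.015585
s=0.560000, y=2.015585: f=2.612805 → y ← 2.015585 + 0.28·2.612805 = 2.747170
y(0.84) ≈ 2.7472

2.7472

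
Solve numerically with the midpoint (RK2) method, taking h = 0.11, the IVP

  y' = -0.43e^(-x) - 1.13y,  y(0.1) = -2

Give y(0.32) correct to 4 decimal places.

Midpoint: k1 = f(x_n, y_n); k2 = f(x_n + h/2, y_n + (h/2)·k1); y_{n+1} = y_n + h·k2.
x=0.100000, y=-2.000000:
  k1 = f(0.100000, -2.000000) = 1.870920
  k2 = f(0.155000, -1.897099) = 1.775464
  y ← -2.000000 + 0.11·1.775464 = -1.804699
x=0.210000, y=-1.804699:
  k1 = f(0.210000, -1.804699) = 1.690759
  k2 = f(0.265000, -1.711707) = 1.604331
  y ← -1.804699 + 0.11·1.604331 = -1.628223
y(0.32) ≈ -1.6282

-1.6282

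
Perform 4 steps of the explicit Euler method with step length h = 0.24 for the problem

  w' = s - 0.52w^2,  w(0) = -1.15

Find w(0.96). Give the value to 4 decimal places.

Euler: w_{n+1} = w_n + h·f(s_n, w_n).
s=0.000000, w=-1.150000: f=-0.687700 → w ← -1.150000 + 0.24·(-0.687700) = -1.315048
s=0.240000, w=-1.315048: f=-0.659263 → w ← -1.315048 + 0.24·(-0.659263) = -1.473271
s=0.480000, w=-1.473271: f=-0.648674 → w ← -1.473271 + 0.24·(-0.648674) = -1.628953
s=0.720000, w=-1.628953: f=-0.659813 → w ← -1.628953 + 0.24·(-0.659813) = -1.787308
w(0.96) ≈ -1.7873

-1.7873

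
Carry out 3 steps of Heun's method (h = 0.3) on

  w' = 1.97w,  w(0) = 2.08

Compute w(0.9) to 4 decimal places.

Heun: k1 = f(x_n, w_n); k2 = f(x_n + h, w_n + h·k1); w_{n+1} = w_n + (h/2)·(k1 + k2).
x=0.000000, w=2.080000:
  k1 = f(0.000000, 2.080000) = 4.097600
  k2 = f(0.300000, 3.309280) = 6.519282
  w ← 2.080000 + (0.3/2)·(4.097600 + 6.519282) = 3.672532
x=0.300000, w=3.672532:
  k1 = f(0.300000, 3.672532) = 7.234889
  k2 = f(0.600000, 5.842999) = 11.510708
  w ← 3.672532 + (0.3/2)·(7.234889 + 11.510708) = 6.484372
x=0.600000, w=6.484372:
  k1 = f(0.600000, 6.484372) = 12.774212
  k2 = f(0.900000, 10.316635) = 20.323772
  w ← 6.484372 + (0.3/2)·(12.774212 + 20.323772) = 11.449069
w(0.9) ≈ 11.4491

11.4491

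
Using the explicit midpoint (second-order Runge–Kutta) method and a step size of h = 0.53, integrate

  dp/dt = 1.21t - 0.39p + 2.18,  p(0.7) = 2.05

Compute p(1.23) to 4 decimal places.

Midpoint: k1 = f(t_n, p_n); k2 = f(t_n + h/2, p_n + (h/2)·k1); p_{n+1} = p_n + h·k2.
t=0.700000, p=2.050000:
  k1 = f(0.700000, 2.050000) = 2.227500
  k2 = f(0.965000, 2.640287) = 2.317938
  p ← 2.050000 + 0.53·2.317938 = 3.278507
p(1.23) ≈ 3.2785

3.2785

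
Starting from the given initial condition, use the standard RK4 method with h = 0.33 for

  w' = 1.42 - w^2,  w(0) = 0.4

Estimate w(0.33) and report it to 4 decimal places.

0.7512

RK4: k1 = f(x_n, w_n); k2 = f(x_n + h/2, w_n + (h/2)·k1); k3 = f(x_n + h/2, w_n + (h/2)·k2); k4 = f(x_n + h, w_n + h·k3); w_{n+1} = w_n + (h/6)·(k1 + 2k2 + 2k3 + k4).
x=0.000000, w=0.400000:
  k1 = f(0.000000, 0.400000) = 1.260000
  k2 = f(0.165000, 0.607900) = 1.050458
  k3 = f(0.165000, 0.573326) = 1.091298
  k4 = f(0.330000, 0.760128) = 0.842205
  w ← 0.400000 + (0.33/6)·(k1 + 2k2 + 2k3 + k4) = 0.751214
w(0.33) ≈ 0.7512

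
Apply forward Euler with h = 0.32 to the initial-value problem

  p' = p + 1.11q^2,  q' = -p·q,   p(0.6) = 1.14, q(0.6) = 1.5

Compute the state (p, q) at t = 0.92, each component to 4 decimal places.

Euler on (p,q): p_{n+1} = p_n + h·p', q_{n+1} = q_n + h·q'.
0.600000: (1.140000, 1.500000); f=(3.637500, -1.710000) → (2.304000, 0.952800)
(p(0.92), q(0.92)) ≈ (2.3040, 0.9528)

2.3040, 0.9528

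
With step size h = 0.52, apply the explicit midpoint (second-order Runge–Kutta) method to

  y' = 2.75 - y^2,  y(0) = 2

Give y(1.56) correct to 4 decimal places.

Midpoint: k1 = f(t_n, y_n); k2 = f(t_n + h/2, y_n + (h/2)·k1); y_{n+1} = y_n + h·k2.
t=0.000000, y=2.000000:
  k1 = f(0.000000, 2.000000) = -1.250000
  k2 = f(0.260000, 1.675000) = -0.055625
  y ← 2.000000 + 0.52·(-0.055625) = 1.971075
t=0.520000, y=1.971075:
  k1 = f(0.520000, 1.971075) = -1.135137
  k2 = f(0.780000, 1.675939) = -0.058773
  y ← 1.971075 + 0.52·(-0.058773) = 1.940513
t=1.040000, y=1.940513:
  k1 = f(1.040000, 1.940513) = -1.015591
  k2 = f(1.300000, 1.676459) = -0.060516
  y ← 1.940513 + 0.52·(-0.060516) = 1.909045
y(1.56) ≈ 1.9090

1.9090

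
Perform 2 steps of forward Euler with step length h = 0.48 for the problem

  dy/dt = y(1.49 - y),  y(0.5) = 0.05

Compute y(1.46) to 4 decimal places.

0.1416

Euler: y_{n+1} = y_n + h·f(t_n, y_n).
t=0.500000, y=0.050000: f=0.072000 → y ← 0.050000 + 0.48·0.072000 = 0.084560
t=0.980000, y=0.084560: f=0.118844 → y ← 0.084560 + 0.48·0.118844 = 0.141605
y(1.46) ≈ 0.1416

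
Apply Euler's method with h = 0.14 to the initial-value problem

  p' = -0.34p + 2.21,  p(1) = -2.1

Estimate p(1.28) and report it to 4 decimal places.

Euler: p_{n+1} = p_n + h·f(x_n, p_n).
x=1.000000, p=-2.100000: f=2.924000 → p ← -2.100000 + 0.14·2.924000 = -1.690640
x=1.140000, p=-1.690640: f=2.784818 → p ← -1.690640 + 0.14·2.784818 = -1.300766
p(1.28) ≈ -1.3008

-1.3008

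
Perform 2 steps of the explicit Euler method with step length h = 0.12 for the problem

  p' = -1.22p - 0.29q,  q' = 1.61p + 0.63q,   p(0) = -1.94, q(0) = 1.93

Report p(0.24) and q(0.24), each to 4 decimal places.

-1.5301, 1.4968

Euler on (p,q): p_{n+1} = p_n + h·p', q_{n+1} = q_n + h·q'.
0.000000: (-1.940000, 1.930000); f=(1.807100, -1.907500) → (-1.723148, 1.701100)
0.120000: (-1.723148, 1.701100); f=(1.608922, -1.702575) → (-1.530077, 1.496791)
(p(0.24), q(0.24)) ≈ (-1.5301, 1.4968)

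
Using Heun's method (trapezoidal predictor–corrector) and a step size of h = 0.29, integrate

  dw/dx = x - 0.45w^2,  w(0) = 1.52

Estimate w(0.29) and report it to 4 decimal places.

1.3144

Heun: k1 = f(x_n, w_n); k2 = f(x_n + h, w_n + h·k1); w_{n+1} = w_n + (h/2)·(k1 + k2).
x=0.000000, w=1.520000:
  k1 = f(0.000000, 1.520000) = -1.039680
  k2 = f(0.290000, 1.218493) = -0.378126
  w ← 1.520000 + (0.29/2)·(-1.039680 + (-0.378126)) = 1.314418
w(0.29) ≈ 1.3144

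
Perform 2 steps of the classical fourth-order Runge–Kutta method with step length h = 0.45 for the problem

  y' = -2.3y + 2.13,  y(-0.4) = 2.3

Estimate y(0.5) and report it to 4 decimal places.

RK4: k1 = f(x_n, y_n); k2 = f(x_n + h/2, y_n + (h/2)·k1); k3 = f(x_n + h/2, y_n + (h/2)·k2); k4 = f(x_n + h, y_n + h·k3); y_{n+1} = y_n + (h/6)·(k1 + 2k2 + 2k3 + k4).
x=-0.400000, y=2.300000:
  k1 = f(-0.400000, 2.300000) = -3.160000
  k2 = f(-0.175000, 1.589000) = -1.524700
  k3 = f(-0.175000, 1.956942) = -2.370968
  k4 = f(0.050000, 1.233065) = -0.706048
  y ← 2.300000 + (0.45/6)·(k1 + 2k2 + 2k3 + k4) = 1.425696
x=0.050000, y=1.425696:
  k1 = f(0.050000, 1.425696) = -1.149101
  k2 = f(0.275000, 1.167148) = -0.554441
  k3 = f(0.275000, 1.300947) = -0.862178
  k4 = f(0.500000, 1.037716) = -0.256747
  y ← 1.425696 + (0.45/6)·(k1 + 2k2 + 2k3 + k4) = 1.107765
y(0.5) ≈ 1.1078

1.1078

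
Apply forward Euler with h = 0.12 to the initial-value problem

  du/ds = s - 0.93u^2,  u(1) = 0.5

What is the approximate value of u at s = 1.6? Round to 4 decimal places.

0.9697

Euler: u_{n+1} = u_n + h·f(s_n, u_n).
s=1.000000, u=0.500000: f=0.767500 → u ← 0.500000 + 0.12·0.767500 = 0.592100
s=1.120000, u=0.592100: f=0.793958 → u ← 0.592100 + 0.12·0.793958 = 0.687375
s=1.240000, u=0.687375: f=0.800590 → u ← 0.687375 + 0.12·0.800590 = 0.783446
s=1.360000, u=0.783446: f=0.789178 → u ← 0.783446 + 0.12·0.789178 = 0.878147
s=1.480000, u=0.878147: f=0.762838 → u ← 0.878147 + 0.12·0.762838 = 0.969688
u(1.6) ≈ 0.9697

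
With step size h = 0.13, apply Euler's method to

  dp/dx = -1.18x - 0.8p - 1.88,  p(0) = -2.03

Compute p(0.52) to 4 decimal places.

-2.2553

Euler: p_{n+1} = p_n + h·f(x_n, p_n).
x=0.000000, p=-2.030000: f=-0.256000 → p ← -2.030000 + 0.13·(-0.256000) = -2.063280
x=0.130000, p=-2.063280: f=-0.382776 → p ← -2.063280 + 0.13·(-0.382776) = -2.113041
x=0.260000, p=-2.113041: f=-0.496367 → p ← -2.113041 + 0.13·(-0.496367) = -2.177569
x=0.390000, p=-2.177569: f=-0.598145 → p ← -2.177569 + 0.13·(-0.598145) = -2.255327
p(0.52) ≈ -2.2553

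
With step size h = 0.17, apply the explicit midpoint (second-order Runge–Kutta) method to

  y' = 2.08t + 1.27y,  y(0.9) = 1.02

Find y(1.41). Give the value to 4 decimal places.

Midpoint: k1 = f(t_n, y_n); k2 = f(t_n + h/2, y_n + (h/2)·k1); y_{n+1} = y_n + h·k2.
t=0.900000, y=1.020000:
  k1 = f(0.900000, 1.020000) = 3.167400
  k2 = f(0.985000, 1.289229) = 3.686121
  y ← 1.020000 + 0.17·3.686121 = 1.646641
t=1.070000, y=1.646641:
  k1 = f(1.070000, 1.646641) = 4.316833
  k2 = f(1.155000, 2.013571) = 4.959636
  y ← 1.646641 + 0.17·4.959636 = 2.489779
t=1.240000, y=2.489779:
  k1 = f(1.240000, 2.489779) = 5.741219
  k2 = f(1.325000, 2.977782) = 6.537783
  y ← 2.489779 + 0.17·6.537783 = 3.601202
y(1.41) ≈ 3.6012

3.6012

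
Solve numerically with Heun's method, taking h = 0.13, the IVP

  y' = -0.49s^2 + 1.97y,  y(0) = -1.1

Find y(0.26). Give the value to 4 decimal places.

Heun: k1 = f(s_n, y_n); k2 = f(s_n + h, y_n + h·k1); y_{n+1} = y_n + (h/2)·(k1 + k2).
s=0.000000, y=-1.100000:
  k1 = f(0.000000, -1.100000) = -2.167000
  k2 = f(0.130000, -1.381710) = -2.730250
  y ← -1.100000 + (0.13/2)·(-2.167000 + (-2.730250)) = -1.418321
s=0.130000, y=-1.418321:
  k1 = f(0.130000, -1.418321) = -2.802374
  k2 = f(0.260000, -1.782630) = -3.544905
  y ← -1.418321 + (0.13/2)·(-2.802374 + (-3.544905)) = -1.830894
y(0.26) ≈ -1.8309

-1.8309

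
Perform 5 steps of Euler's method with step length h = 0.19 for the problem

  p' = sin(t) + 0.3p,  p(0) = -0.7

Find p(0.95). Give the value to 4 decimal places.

Euler: p_{n+1} = p_n + h·f(t_n, p_n).
t=0.000000, p=-0.700000: f=-0.210000 → p ← -0.700000 + 0.19·(-0.210000) = -0.739900
t=0.190000, p=-0.739900: f=-0.033111 → p ← -0.739900 + 0.19·(-0.033111) = -0.746191
t=0.380000, p=-0.746191: f=0.147063 → p ← -0.746191 + 0.19·0.147063 = -0.718249
t=0.570000, p=-0.718249: f=0.324157 → p ← -0.718249 + 0.19·0.324157 = -0.656659
t=0.760000, p=-0.656659: f=0.491924 → p ← -0.656659 + 0.19·0.491924 = -0.563194
p(0.95) ≈ -0.5632

-0.5632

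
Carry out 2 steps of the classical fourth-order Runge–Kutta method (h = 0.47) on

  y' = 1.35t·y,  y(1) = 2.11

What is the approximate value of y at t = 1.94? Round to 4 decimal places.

13.5327

RK4: k1 = f(t_n, y_n); k2 = f(t_n + h/2, y_n + (h/2)·k1); k3 = f(t_n + h/2, y_n + (h/2)·k2); k4 = f(t_n + h, y_n + h·k3); y_{n+1} = y_n + (h/6)·(k1 + 2k2 + 2k3 + k4).
t=1.000000, y=2.110000:
  k1 = f(1.000000, 2.110000) = 2.848500
  k2 = f(1.235000, 2.779397) = 4.633950
  k3 = f(1.235000, 3.198978) = 5.333497
  k4 = f(1.470000, 4.616743) = 9.161927
  y ← 2.110000 + (0.47/6)·(k1 + 2k2 + 2k3 + k4) = 4.612384
t=1.470000, y=4.612384:
  k1 = f(1.470000, 4.612384) = 9.153275
  k2 = f(1.705000, 6.763403) = 15.567663
  k3 = f(1.705000, 8.270784) = 19.037278
  k4 = f(1.940000, 13.559904) = 35.513389
  y ← 4.612384 + (0.47/6)·(k1 + 2k2 + 2k3 + k4) = 13.532713
y(1.94) ≈ 13.5327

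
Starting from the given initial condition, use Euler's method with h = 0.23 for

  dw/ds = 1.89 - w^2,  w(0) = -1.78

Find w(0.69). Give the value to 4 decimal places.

Euler: w_{n+1} = w_n + h·f(s_n, w_n).
s=0.000000, w=-1.780000: f=-1.278400 → w ← -1.780000 + 0.23·(-1.278400) = -2.074032
s=0.230000, w=-2.074032: f=-2.411609 → w ← -2.074032 + 0.23·(-2.411609) = -2.628702
s=0.460000, w=-2.628702: f=-5.020074 → w ← -2.628702 + 0.23·(-5.020074) = -3.783319
w(0.69) ≈ -3.7833

-3.7833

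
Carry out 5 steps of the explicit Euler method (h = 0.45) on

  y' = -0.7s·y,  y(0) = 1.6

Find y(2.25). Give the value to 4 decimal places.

0.2449

Euler: y_{n+1} = y_n + h·f(s_n, y_n).
s=0.000000, y=1.600000: f=0.000000 → y ← 1.600000 + 0.45·0.000000 = 1.600000
s=0.450000, y=1.600000: f=-0.504000 → y ← 1.600000 + 0.45·(-0.504000) = 1.373200
s=0.900000, y=1.373200: f=-0.865116 → y ← 1.373200 + 0.45·(-0.865116) = 0.983898
s=1.350000, y=0.983898: f=-0.929783 → y ← 0.983898 + 0.45·(-0.929783) = 0.565495
s=1.800000, y=0.565495: f=-0.712524 → y ← 0.565495 + 0.45·(-0.712524) = 0.244859
y(2.25) ≈ 0.2449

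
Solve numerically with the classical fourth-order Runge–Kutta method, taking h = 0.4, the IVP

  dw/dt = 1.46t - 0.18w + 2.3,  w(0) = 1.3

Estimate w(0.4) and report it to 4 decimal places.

RK4: k1 = f(t_n, w_n); k2 = f(t_n + h/2, w_n + (h/2)·k1); k3 = f(t_n + h/2, w_n + (h/2)·k2); k4 = f(t_n + h, w_n + h·k3); w_{n+1} = w_n + (h/6)·(k1 + 2k2 + 2k3 + k4).
t=0.000000, w=1.300000:
  k1 = f(0.000000, 1.300000) = 2.066000
  k2 = f(0.200000, 1.713200) = 2.283624
  k3 = f(0.200000, 1.756725) = 2.275790
  k4 = f(0.400000, 2.210316) = 2.486143
  w ← 1.300000 + (0.4/6)·(k1 + 2k2 + 2k3 + k4) = 2.211398
w(0.4) ≈ 2.2114

2.2114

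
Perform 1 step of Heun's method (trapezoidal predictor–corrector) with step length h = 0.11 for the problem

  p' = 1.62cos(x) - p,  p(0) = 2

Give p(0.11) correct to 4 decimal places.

Heun: k1 = f(x_n, p_n); k2 = f(x_n + h, p_n + h·k1); p_{n+1} = p_n + (h/2)·(k1 + k2).
x=0.000000, p=2.000000:
  k1 = f(0.000000, 2.000000) = -0.380000
  k2 = f(0.110000, 1.958200) = -0.347991
  p ← 2.000000 + (0.11/2)·(-0.380000 + (-0.347991)) = 1.959960
p(0.11) ≈ 1.9600

1.9600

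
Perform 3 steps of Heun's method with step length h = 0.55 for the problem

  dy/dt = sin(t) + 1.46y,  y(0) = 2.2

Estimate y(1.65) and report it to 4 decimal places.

23.5597

Heun: k1 = f(t_n, y_n); k2 = f(t_n + h, y_n + h·k1); y_{n+1} = y_n + (h/2)·(k1 + k2).
t=0.000000, y=2.200000:
  k1 = f(0.000000, 2.200000) = 3.212000
  k2 = f(0.550000, 3.966600) = 6.313923
  y ← 2.200000 + (0.55/2)·(3.212000 + 6.313923) = 4.819629
t=0.550000, y=4.819629:
  k1 = f(0.550000, 4.819629) = 7.559345
  k2 = f(1.100000, 8.977269) = 13.998020
  y ← 4.819629 + (0.55/2)·(7.559345 + 13.998020) = 10.747904
t=1.100000, y=10.747904:
  k1 = f(1.100000, 10.747904) = 16.583148
  k2 = f(1.650000, 19.868636) = 30.005073
  y ← 10.747904 + (0.55/2)·(16.583148 + 30.005073) = 23.559665
y(1.65) ≈ 23.5597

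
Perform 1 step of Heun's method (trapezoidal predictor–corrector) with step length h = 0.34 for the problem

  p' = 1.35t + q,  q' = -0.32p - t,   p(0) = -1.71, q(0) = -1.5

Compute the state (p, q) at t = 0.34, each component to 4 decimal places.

-2.1103, -1.3440

Heun on (p,q): k1 = f(t_n, state_n); k2 = f(t_n + h, state_n + h·k1); state_{n+1} = state_n + (h/2)·(k1 + k2).
0.000000: (-1.710000, -1.500000)
  k1 = (-1.500000, 0.547200)
  predictor → (-2.220000, -1.313952)
  k2 = (-0.854952, 0.370400)
  → (-2.110342, -1.344008)
(p(0.34), q(0.34)) ≈ (-2.1103, -1.3440)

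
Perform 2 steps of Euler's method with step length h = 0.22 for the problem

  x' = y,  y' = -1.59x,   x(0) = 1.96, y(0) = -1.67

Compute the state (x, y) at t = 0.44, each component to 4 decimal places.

1.0744, -2.9127

Euler on (x,y): x_{n+1} = x_n + h·x', y_{n+1} = y_n + h·y'.
0.000000: (1.960000, -1.670000); f=(-1.670000, -3.116400) → (1.592600, -2.355608)
0.220000: (1.592600, -2.355608); f=(-2.355608, -2.532234) → (1.074366, -2.912699)
(x(0.44), y(0.44)) ≈ (1.0744, -2.9127)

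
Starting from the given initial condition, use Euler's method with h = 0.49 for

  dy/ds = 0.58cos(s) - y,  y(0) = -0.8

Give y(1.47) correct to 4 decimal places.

0.2540

Euler: y_{n+1} = y_n + h·f(s_n, y_n).
s=0.000000, y=-0.800000: f=1.380000 → y ← -0.800000 + 0.49·1.380000 = -0.123800
s=0.490000, y=-0.123800: f=0.635553 → y ← -0.123800 + 0.49·0.635553 = 0.187621
s=0.980000, y=0.187621: f=0.135452 → y ← 0.187621 + 0.49·0.135452 = 0.253993
y(1.47) ≈ 0.2540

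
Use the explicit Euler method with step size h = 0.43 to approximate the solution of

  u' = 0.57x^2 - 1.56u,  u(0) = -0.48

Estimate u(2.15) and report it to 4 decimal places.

Euler: u_{n+1} = u_n + h·f(x_n, u_n).
x=0.000000, u=-0.480000: f=0.748800 → u ← -0.480000 + 0.43·0.748800 = -0.158016
x=0.430000, u=-0.158016: f=0.351898 → u ← -0.158016 + 0.43·0.351898 = -0.006700
x=0.860000, u=-0.006700: f=0.432024 → u ← -0.006700 + 0.43·0.432024 = 0.179070
x=1.290000, u=0.179070: f=0.669187 → u ← 0.179070 + 0.43·0.669187 = 0.466821
x=1.720000, u=0.466821: f=0.958047 → u ← 0.466821 + 0.43·0.958047 = 0.878781
u(2.15) ≈ 0.8788

0.8788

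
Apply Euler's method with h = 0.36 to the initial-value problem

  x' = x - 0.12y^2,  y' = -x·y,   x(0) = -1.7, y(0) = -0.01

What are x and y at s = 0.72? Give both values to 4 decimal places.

-3.1443, -0.0295

Euler on (x,y): x_{n+1} = x_n + h·x', y_{n+1} = y_n + h·y'.
0.000000: (-1.700000, -0.010000); f=(-1.700012, -0.017000) → (-2.312004, -0.016120)
0.360000: (-2.312004, -0.016120); f=(-2.312036, -0.037270) → (-3.144337, -0.029537)
(x(0.72), y(0.72)) ≈ (-3.1443, -0.0295)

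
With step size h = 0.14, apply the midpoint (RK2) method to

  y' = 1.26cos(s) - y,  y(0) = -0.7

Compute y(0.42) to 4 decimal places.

-0.0436

Midpoint: k1 = f(s_n, y_n); k2 = f(s_n + h/2, y_n + (h/2)·k1); y_{n+1} = y_n + h·k2.
s=0.000000, y=-0.700000:
  k1 = f(0.000000, -0.700000) = 1.960000
  k2 = f(0.070000, -0.562800) = 1.819714
  y ← -0.700000 + 0.14·1.819714 = -0.445240
s=0.140000, y=-0.445240:
  k1 = f(0.140000, -0.445240) = 1.692912
  k2 = f(0.210000, -0.326736) = 1.559055
  y ← -0.445240 + 0.14·1.559055 = -0.226972
s=0.280000, y=-0.226972:
  k1 = f(0.280000, -0.226972) = 1.437902
  k2 = f(0.350000, -0.126319) = 1.309929
  y ← -0.226972 + 0.14·1.309929 = -0.043582
y(0.42) ≈ -0.0436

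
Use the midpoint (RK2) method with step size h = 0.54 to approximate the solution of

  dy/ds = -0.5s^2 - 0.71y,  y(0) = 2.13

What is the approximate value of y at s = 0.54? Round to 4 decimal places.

Midpoint: k1 = f(s_n, y_n); k2 = f(s_n + h/2, y_n + (h/2)·k1); y_{n+1} = y_n + h·k2.
s=0.000000, y=2.130000:
  k1 = f(0.000000, 2.130000) = -1.512300
  k2 = f(0.270000, 1.721679) = -1.258842
  y ← 2.130000 + 0.54·(-1.258842) = 1.450225
y(0.54) ≈ 1.4502

1.4502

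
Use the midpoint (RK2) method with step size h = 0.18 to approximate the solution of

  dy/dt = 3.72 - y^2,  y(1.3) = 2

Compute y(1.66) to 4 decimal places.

Midpoint: k1 = f(t_n, y_n); k2 = f(t_n + h/2, y_n + (h/2)·k1); y_{n+1} = y_n + h·k2.
t=1.300000, y=2.000000:
  k1 = f(1.300000, 2.000000) = -0.280000
  k2 = f(1.390000, 1.974800) = -0.179835
  y ← 2.000000 + 0.18·(-0.179835) = 1.967630
t=1.480000, y=1.967630:
  k1 = f(1.480000, 1.967630) = -0.151567
  k2 = f(1.570000, 1.953989) = -0.098072
  y ← 1.967630 + 0.18·(-0.098072) = 1.949977
y(1.66) ≈ 1.9500

1.9500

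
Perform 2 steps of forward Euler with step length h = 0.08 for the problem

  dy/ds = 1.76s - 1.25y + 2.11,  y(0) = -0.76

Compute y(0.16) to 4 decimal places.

Euler: y_{n+1} = y_n + h·f(s_n, y_n).
s=0.000000, y=-0.760000: f=3.060000 → y ← -0.760000 + 0.08·3.060000 = -0.515200
s=0.080000, y=-0.515200: f=2.894800 → y ← -0.515200 + 0.08·2.894800 = -0.283616
y(0.16) ≈ -0.2836

-0.2836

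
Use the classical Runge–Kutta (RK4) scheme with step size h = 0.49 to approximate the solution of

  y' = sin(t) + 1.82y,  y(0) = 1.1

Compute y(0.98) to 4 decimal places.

7.4096

RK4: k1 = f(t_n, y_n); k2 = f(t_n + h/2, y_n + (h/2)·k1); k3 = f(t_n + h/2, y_n + (h/2)·k2); k4 = f(t_n + h, y_n + h·k3); y_{n+1} = y_n + (h/6)·(k1 + 2k2 + 2k3 + k4).
t=0.000000, y=1.100000:
  k1 = f(0.000000, 1.100000) = 2.002000
  k2 = f(0.245000, 1.590490) = 3.137248
  k3 = f(0.245000, 1.868626) = 3.643455
  k4 = f(0.490000, 2.885293) = 5.721859
  y ← 1.100000 + (0.49/6)·(k1 + 2k2 + 2k3 + k4) = 2.838297
t=0.490000, y=2.838297:
  k1 = f(0.490000, 2.838297) = 5.636326
  k2 = f(0.735000, 4.219197) = 8.349525
  k3 = f(0.735000, 4.883930) = 9.559340
  k4 = f(0.980000, 7.522374) = 14.521217
  y ← 2.838297 + (0.49/6)·(k1 + 2k2 + 2k3 + k4) = 7.409611
y(0.98) ≈ 7.4096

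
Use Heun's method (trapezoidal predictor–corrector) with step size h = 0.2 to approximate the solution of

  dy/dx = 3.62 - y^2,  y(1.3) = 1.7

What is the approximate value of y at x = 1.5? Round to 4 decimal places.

1.7942

Heun: k1 = f(x_n, y_n); k2 = f(x_n + h, y_n + h·k1); y_{n+1} = y_n + (h/2)·(k1 + k2).
x=1.300000, y=1.700000:
  k1 = f(1.300000, 1.700000) = 0.730000
  k2 = f(1.500000, 1.846000) = 0.212284
  y ← 1.700000 + (0.2/2)·(0.730000 + 0.212284) = 1.794228
y(1.5) ≈ 1.7942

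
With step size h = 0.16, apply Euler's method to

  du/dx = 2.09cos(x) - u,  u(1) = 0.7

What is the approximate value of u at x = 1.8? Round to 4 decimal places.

Euler: u_{n+1} = u_n + h·f(x_n, u_n).
x=1.000000, u=0.700000: f=0.429232 → u ← 0.700000 + 0.16·0.429232 = 0.768677
x=1.160000, u=0.768677: f=0.065943 → u ← 0.768677 + 0.16·0.065943 = 0.779228
x=1.320000, u=0.779228: f=-0.260541 → u ← 0.779228 + 0.16·(-0.260541) = 0.737541
x=1.480000, u=0.737541: f=-0.548038 → u ← 0.737541 + 0.16·(-0.548038) = 0.649855
x=1.640000, u=0.649855: f=-0.794376 → u ← 0.649855 + 0.16·(-0.794376) = 0.522755
u(1.8) ≈ 0.5228

0.5228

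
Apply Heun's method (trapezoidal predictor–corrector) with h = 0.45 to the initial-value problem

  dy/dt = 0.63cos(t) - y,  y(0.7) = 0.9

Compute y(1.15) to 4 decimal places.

Heun: k1 = f(t_n, y_n); k2 = f(t_n + h, y_n + h·k1); y_{n+1} = y_n + (h/2)·(k1 + k2).
t=0.700000, y=0.900000:
  k1 = f(0.700000, 0.900000) = -0.418149
  k2 = f(1.150000, 0.711833) = -0.454486
  y ← 0.900000 + (0.45/2)·(-0.418149 + (-0.454486)) = 0.703657
y(1.15) ≈ 0.7037

0.7037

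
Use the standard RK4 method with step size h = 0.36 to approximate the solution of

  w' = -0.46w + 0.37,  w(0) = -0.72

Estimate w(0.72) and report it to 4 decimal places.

-0.2902

RK4: k1 = f(x_n, w_n); k2 = f(x_n + h/2, w_n + (h/2)·k1); k3 = f(x_n + h/2, w_n + (h/2)·k2); k4 = f(x_n + h, w_n + h·k3); w_{n+1} = w_n + (h/6)·(k1 + 2k2 + 2k3 + k4).
x=0.000000, w=-0.720000:
  k1 = f(0.000000, -0.720000) = 0.701200
  k2 = f(0.180000, -0.593784) = 0.643141
  k3 = f(0.180000, -0.604235) = 0.647948
  k4 = f(0.360000, -0.486739) = 0.593900
  w ← -0.720000 + (0.36/6)·(k1 + 2k2 + 2k3 + k4) = -0.487363
x=0.360000, w=-0.487363:
  k1 = f(0.360000, -0.487363) = 0.594187
  k2 = f(0.540000, -0.380410) = 0.544988
  k3 = f(0.540000, -0.389265) = 0.549062
  k4 = f(0.720000, -0.289701) = 0.503262
  w ← -0.487363 + (0.36/6)·(k1 + 2k2 + 2k3 + k4) = -0.290230
w(0.72) ≈ -0.2902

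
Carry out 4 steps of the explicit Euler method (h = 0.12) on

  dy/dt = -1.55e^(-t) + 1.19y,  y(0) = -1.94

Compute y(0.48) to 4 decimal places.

-4.0989

Euler: y_{n+1} = y_n + h·f(t_n, y_n).
t=0.000000, y=-1.940000: f=-3.858600 → y ← -1.940000 + 0.12·(-3.858600) = -2.403032
t=0.120000, y=-2.403032: f=-4.234335 → y ← -2.403032 + 0.12·(-4.234335) = -2.911152
t=0.240000, y=-2.911152: f=-4.683544 → y ← -2.911152 + 0.12·(-4.683544) = -3.473177
t=0.360000, y=-3.473177: f=-5.214480 → y ← -3.473177 + 0.12·(-5.214480) = -4.098915
y(0.48) ≈ -4.0989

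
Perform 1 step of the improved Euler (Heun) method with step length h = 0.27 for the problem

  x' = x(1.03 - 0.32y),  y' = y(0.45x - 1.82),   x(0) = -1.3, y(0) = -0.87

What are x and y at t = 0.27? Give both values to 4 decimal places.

-1.7974, -0.4800

Heun on (x,y): k1 = f(t_n, state_n); k2 = f(t_n + h, state_n + h·k1); state_{n+1} = state_n + (h/2)·(k1 + k2).
0.000000: (-1.300000, -0.870000)
  k1 = (-1.700920, 2.092350)
  predictor → (-1.759248, -0.305065)
  k2 = (-1.983765, 0.796728)
  → (-1.797433, -0.479974)
(x(0.27), y(0.27)) ≈ (-1.7974, -0.4800)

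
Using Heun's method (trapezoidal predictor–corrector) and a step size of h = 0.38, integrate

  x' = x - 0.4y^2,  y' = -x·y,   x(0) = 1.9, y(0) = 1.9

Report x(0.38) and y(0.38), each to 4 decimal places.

Heun on (x,y): k1 = f(t_n, state_n); k2 = f(t_n + h, state_n + h·k1); state_{n+1} = state_n + (h/2)·(k1 + k2).
0.000000: (1.900000, 1.900000)
  k1 = (0.456000, -3.610000)
  predictor → (2.073280, 0.528200)
  k2 = (1.961682, -1.095106)
  → (2.359360, 1.006030)
(x(0.38), y(0.38)) ≈ (2.3594, 1.0060)

2.3594, 1.0060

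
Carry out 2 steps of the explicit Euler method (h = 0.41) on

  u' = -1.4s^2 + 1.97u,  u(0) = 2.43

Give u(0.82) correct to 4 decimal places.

Euler: u_{n+1} = u_n + h·f(s_n, u_n).
s=0.000000, u=2.430000: f=4.787100 → u ← 2.430000 + 0.41·4.787100 = 4.392711
s=0.410000, u=4.392711: f=8.418301 → u ← 4.392711 + 0.41·8.418301 = 7.844214
u(0.82) ≈ 7.8442

7.8442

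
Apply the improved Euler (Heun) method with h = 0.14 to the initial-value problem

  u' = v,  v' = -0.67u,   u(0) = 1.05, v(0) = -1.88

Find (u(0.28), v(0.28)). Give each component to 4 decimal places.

0.4995, -2.0264

Heun on (u,v): k1 = f(t_n, state_n); k2 = f(t_n + h, state_n + h·k1); state_{n+1} = state_n + (h/2)·(k1 + k2).
0.000000: (1.050000, -1.880000)
  k1 = (-1.880000, -0.703500)
  predictor → (0.786800, -1.978490)
  k2 = (-1.978490, -0.527156)
  → (0.779906, -1.966146)
0.140000: (0.779906, -1.966146)
  k1 = (-1.966146, -0.522537)
  predictor → (0.504645, -2.039301)
  k2 = (-2.039301, -0.338112)
  → (0.499524, -2.026391)
(u(0.28), v(0.28)) ≈ (0.4995, -2.0264)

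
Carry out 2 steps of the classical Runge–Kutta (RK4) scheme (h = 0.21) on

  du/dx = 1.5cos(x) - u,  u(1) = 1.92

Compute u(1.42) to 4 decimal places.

RK4: k1 = f(x_n, u_n); k2 = f(x_n + h/2, u_n + (h/2)·k1); k3 = f(x_n + h/2, u_n + (h/2)·k2); k4 = f(x_n + h, u_n + h·k3); u_{n+1} = u_n + (h/6)·(k1 + 2k2 + 2k3 + k4).
x=1.000000, u=1.920000:
  k1 = f(1.000000, 1.920000) = -1.109547
  k2 = f(1.105000, 1.803498) = -1.129796
  k3 = f(1.105000, 1.801371) = -1.127670
  k4 = f(1.210000, 1.683189) = -1.153660
  u ← 1.920000 + (0.21/6)·(k1 + 2k2 + 2k3 + k4) = 1.682765
x=1.210000, u=1.682765:
  k1 = f(1.210000, 1.682765) = -1.153236
  k2 = f(1.315000, 1.561675) = -1.182152
  k3 = f(1.315000, 1.558639) = -1.179115
  k4 = f(1.420000, 1.435151) = -1.209813
  u ← 1.682765 + (0.21/6)·(k1 + 2k2 + 2k3 + k4) = 1.434770
u(1.42) ≈ 1.4348

1.4348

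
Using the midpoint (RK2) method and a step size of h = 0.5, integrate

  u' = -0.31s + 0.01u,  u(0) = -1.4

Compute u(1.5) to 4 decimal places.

Midpoint: k1 = f(s_n, u_n); k2 = f(s_n + h/2, u_n + (h/2)·k1); u_{n+1} = u_n + h·k2.
s=0.000000, u=-1.400000:
  k1 = f(0.000000, -1.400000) = -0.014000
  k2 = f(0.250000, -1.403500) = -0.091535
  u ← -1.400000 + 0.5·(-0.091535) = -1.445767
s=0.500000, u=-1.445767:
  k1 = f(0.500000, -1.445767) = -0.169458
  k2 = f(0.750000, -1.488132) = -0.247381
  u ← -1.445767 + 0.5·(-0.247381) = -1.569458
s=1.000000, u=-1.569458:
  k1 = f(1.000000, -1.569458) = -0.325695
  k2 = f(1.250000, -1.650882) = -0.404009
  u ← -1.569458 + 0.5·(-0.404009) = -1.771463
u(1.5) ≈ -1.7715

-1.7715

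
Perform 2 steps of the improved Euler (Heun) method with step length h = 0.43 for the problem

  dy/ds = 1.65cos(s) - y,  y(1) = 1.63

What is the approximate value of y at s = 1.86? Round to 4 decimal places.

Heun: k1 = f(s_n, y_n); k2 = f(s_n + h, y_n + h·k1); y_{n+1} = y_n + (h/2)·(k1 + k2).
s=1.000000, y=1.630000:
  k1 = f(1.000000, 1.630000) = -0.738501
  k2 = f(1.430000, 1.312444) = -1.080897
  y ← 1.630000 + (0.43/2)·(-0.738501 + (-1.080897)) = 1.238829
s=1.430000, y=1.238829:
  k1 = f(1.430000, 1.238829) = -1.007282
  k2 = f(1.860000, 0.805698) = -1.276260
  y ← 1.238829 + (0.43/2)·(-1.007282 + (-1.276260)) = 0.747868
y(1.86) ≈ 0.7479

0.7479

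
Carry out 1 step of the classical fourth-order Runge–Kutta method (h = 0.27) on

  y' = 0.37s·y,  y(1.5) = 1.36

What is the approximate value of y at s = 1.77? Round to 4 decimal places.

RK4: k1 = f(s_n, y_n); k2 = f(s_n + h/2, y_n + (h/2)·k1); k3 = f(s_n + h/2, y_n + (h/2)·k2); k4 = f(s_n + h, y_n + h·k3); y_{n+1} = y_n + (h/6)·(k1 + 2k2 + 2k3 + k4).
s=1.500000, y=1.360000:
  k1 = f(1.500000, 1.360000) = 0.754800
  k2 = f(1.635000, 1.461898) = 0.884375
  k3 = f(1.635000, 1.479391) = 0.894957
  k4 = f(1.770000, 1.601638) = 1.048913
  y ← 1.360000 + (0.27/6)·(k1 + 2k2 + 2k3 + k4) = 1.601307
y(1.77) ≈ 1.6013

1.6013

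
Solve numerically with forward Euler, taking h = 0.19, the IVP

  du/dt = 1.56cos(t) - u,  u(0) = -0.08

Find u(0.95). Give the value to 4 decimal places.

Euler: u_{n+1} = u_n + h·f(t_n, u_n).
t=0.000000, u=-0.080000: f=1.640000 → u ← -0.080000 + 0.19·1.640000 = 0.231600
t=0.190000, u=0.231600: f=1.300327 → u ← 0.231600 + 0.19·1.300327 = 0.478662
t=0.380000, u=0.478662: f=0.970055 → u ← 0.478662 + 0.19·0.970055 = 0.662972
t=0.570000, u=0.662972: f=0.650393 → u ← 0.662972 + 0.19·0.650393 = 0.786547
t=0.760000, u=0.786547: f=0.344197 → u ← 0.786547 + 0.19·0.344197 = 0.851945
u(0.95) ≈ 0.8519

0.8519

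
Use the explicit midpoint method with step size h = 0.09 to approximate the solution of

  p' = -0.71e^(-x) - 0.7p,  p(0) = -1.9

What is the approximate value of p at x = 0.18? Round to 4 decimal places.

Midpoint: k1 = f(x_n, p_n); k2 = f(x_n + h/2, p_n + (h/2)·k1); p_{n+1} = p_n + h·k2.
x=0.000000, p=-1.900000:
  k1 = f(0.000000, -1.900000) = 0.620000
  k2 = f(0.045000, -1.872100) = 0.631712
  p ← -1.900000 + 0.09·0.631712 = -1.843146
x=0.090000, p=-1.843146:
  k1 = f(0.090000, -1.843146) = 0.641311
  k2 = f(0.135000, -1.814287) = 0.649663
  p ← -1.843146 + 0.09·0.649663 = -1.784676
p(0.18) ≈ -1.7847

-1.7847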